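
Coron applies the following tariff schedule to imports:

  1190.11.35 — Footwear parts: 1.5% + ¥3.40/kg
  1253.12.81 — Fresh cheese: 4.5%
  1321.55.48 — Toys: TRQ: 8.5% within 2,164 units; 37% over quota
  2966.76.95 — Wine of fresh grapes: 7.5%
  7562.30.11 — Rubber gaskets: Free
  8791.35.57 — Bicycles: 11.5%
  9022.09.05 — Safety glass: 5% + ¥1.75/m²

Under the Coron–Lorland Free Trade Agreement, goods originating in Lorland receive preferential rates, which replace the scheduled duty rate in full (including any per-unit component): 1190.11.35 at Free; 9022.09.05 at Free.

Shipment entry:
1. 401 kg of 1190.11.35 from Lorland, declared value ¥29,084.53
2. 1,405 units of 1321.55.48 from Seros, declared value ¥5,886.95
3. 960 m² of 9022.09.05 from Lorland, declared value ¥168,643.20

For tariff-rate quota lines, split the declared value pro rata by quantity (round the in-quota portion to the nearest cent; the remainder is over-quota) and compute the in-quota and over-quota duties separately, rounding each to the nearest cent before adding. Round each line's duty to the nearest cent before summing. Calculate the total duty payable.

Line 1 (1190.11.35, Lorland, 401 kg, ¥29,084.53):
Base rate for 1190.11.35 is 1.5% + ¥3.40/kg.
Origin Lorland qualifies under the Coron–Lorland agreement and 1190.11.35 is covered: preferential rate Free applies instead.
Duty = ¥29,084.53 × 0% = ¥0.00.
Line 2 (1321.55.48, Seros, 1,405 units, ¥5,886.95):
Code 1321.55.48 is under a tariff-rate quota (threshold 2,164 units). Quantity 1,405 units is within the quota, so the in-quota rate 8.5% applies to the full value.
Duty = ¥5,886.95 × 8.5% = ¥500.39.
Line 3 (9022.09.05, Lorland, 960 m², ¥168,643.20):
Base rate for 9022.09.05 is 5% + ¥1.75/m².
Origin Lorland qualifies under the Coron–Lorland agreement and 9022.09.05 is covered: preferential rate Free applies instead.
Duty = ¥168,643.20 × 0% = ¥0.00.
Total = ¥0.00 + ¥500.39 + ¥0.00 = ¥500.39.

¥500.39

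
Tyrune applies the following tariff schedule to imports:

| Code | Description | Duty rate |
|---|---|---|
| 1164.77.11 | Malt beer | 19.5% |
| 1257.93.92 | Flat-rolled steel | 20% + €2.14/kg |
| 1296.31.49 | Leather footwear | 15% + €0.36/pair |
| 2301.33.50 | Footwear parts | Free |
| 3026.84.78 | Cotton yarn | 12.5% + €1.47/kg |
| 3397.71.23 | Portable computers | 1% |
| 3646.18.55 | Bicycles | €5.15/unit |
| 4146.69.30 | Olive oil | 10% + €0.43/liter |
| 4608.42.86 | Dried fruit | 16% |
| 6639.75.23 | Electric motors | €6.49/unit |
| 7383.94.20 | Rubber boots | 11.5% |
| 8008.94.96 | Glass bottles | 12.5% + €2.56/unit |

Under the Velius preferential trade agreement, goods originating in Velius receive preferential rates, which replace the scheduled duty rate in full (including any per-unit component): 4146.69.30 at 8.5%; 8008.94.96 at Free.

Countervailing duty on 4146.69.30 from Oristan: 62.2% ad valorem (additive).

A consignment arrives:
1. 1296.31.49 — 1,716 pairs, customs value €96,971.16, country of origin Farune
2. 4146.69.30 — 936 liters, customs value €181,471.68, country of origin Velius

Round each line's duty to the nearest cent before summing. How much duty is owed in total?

Line 1 (1296.31.49, Farune, 1,716 pairs, €96,971.16):
Base rate for 1296.31.49 is 15% + €0.36/pair.
Duty = €96,971.16 × 15% + 1,716 × €0.36 = €15,163.43.
Line 2 (4146.69.30, Velius, 936 liters, €181,471.68):
Base rate for 4146.69.30 is 10% + €0.43/liter.
Origin Velius qualifies under the Tyrune–Velius agreement and 4146.69.30 is covered: preferential rate 8.5% applies instead.
The additional-duty order on 4146.69.30 targets Oristan, not Velius; it does not apply.
Duty = €181,471.68 × 8.5% = €15,425.09.
Total = €15,163.43 + €15,425.09 = €30,588.52.

€30,588.52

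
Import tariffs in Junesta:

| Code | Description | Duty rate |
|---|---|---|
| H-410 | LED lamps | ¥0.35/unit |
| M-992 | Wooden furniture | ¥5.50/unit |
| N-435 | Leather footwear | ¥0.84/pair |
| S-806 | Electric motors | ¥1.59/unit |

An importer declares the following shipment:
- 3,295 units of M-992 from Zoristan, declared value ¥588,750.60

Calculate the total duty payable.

Line 1 (M-992, Zoristan, 3,295 units, ¥588,750.60):
Base rate for M-992 is ¥5.50/unit.
Duty = 3,295 × ¥5.50 = ¥18,122.50.

¥18,122.50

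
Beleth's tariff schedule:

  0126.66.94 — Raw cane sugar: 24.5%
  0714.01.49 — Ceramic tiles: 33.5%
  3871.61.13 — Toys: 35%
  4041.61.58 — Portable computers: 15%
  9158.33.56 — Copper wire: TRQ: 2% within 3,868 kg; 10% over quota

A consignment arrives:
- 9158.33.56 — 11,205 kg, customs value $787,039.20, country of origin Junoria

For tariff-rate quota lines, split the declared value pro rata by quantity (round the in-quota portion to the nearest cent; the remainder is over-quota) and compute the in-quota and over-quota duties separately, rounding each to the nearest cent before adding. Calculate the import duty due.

Line 1 (9158.33.56, Junoria, 11,205 kg, $787,039.20):
Code 9158.33.56 is under a tariff-rate quota (threshold 3,868 kg). In-quota: 3,868 kg at 2%; over-quota: 7,337 kg at 10%.
Pro-rata value split: in-quota = $787,039.20 × 3,868/11,205 = $271,688.32; over-quota = $787,039.20 − $271,688.32 = $515,350.88.
In-quota duty = $271,688.32 × 2% = $5,433.77. Over-quota duty = $515,350.88 × 10% = $51,535.09.
Line duty = $5,433.77 + $51,535.09 = $56,968.86.

$56,968.86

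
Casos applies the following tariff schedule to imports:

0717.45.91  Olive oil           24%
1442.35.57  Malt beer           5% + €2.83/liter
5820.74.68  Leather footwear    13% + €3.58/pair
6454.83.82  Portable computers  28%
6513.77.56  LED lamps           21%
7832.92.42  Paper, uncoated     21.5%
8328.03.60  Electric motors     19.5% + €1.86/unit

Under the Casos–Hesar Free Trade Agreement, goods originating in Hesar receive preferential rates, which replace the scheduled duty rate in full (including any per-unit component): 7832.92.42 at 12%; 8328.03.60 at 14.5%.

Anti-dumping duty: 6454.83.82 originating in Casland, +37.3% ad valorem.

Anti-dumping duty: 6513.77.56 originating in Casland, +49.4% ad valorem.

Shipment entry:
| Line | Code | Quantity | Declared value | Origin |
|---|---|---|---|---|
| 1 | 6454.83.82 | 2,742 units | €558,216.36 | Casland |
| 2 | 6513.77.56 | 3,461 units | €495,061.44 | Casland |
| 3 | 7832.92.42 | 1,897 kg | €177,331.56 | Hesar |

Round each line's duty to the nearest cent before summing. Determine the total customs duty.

Line 1 (6454.83.82, Casland, 2,742 units, €558,216.36):
Base rate for 6454.83.82 is 28%.
Additional duty on 6454.83.82 from Casland: +37.3%. Applied ad valorem rate: 28% + 37.3% = 65.3%.
Duty = €558,216.36 × 65.3% = €364,515.28.
Line 2 (6513.77.56, Casland, 3,461 units, €495,061.44):
Base rate for 6513.77.56 is 21%.
Additional duty on 6513.77.56 from Casland: +49.4%. Applied ad valorem rate: 21% + 49.4% = 70.4%.
Duty = €495,061.44 × 70.4% = €348,523.25.
Line 3 (7832.92.42, Hesar, 1,897 kg, €177,331.56):
Base rate for 7832.92.42 is 21.5%.
Origin Hesar qualifies under the Casos–Hesar agreement and 7832.92.42 is covered: preferential rate 12% applies instead.
Duty = €177,331.56 × 12% = €21,279.79.
Total = €364,515.28 + €348,523.25 + €21,279.79 = €734,318.32.

€734,318.32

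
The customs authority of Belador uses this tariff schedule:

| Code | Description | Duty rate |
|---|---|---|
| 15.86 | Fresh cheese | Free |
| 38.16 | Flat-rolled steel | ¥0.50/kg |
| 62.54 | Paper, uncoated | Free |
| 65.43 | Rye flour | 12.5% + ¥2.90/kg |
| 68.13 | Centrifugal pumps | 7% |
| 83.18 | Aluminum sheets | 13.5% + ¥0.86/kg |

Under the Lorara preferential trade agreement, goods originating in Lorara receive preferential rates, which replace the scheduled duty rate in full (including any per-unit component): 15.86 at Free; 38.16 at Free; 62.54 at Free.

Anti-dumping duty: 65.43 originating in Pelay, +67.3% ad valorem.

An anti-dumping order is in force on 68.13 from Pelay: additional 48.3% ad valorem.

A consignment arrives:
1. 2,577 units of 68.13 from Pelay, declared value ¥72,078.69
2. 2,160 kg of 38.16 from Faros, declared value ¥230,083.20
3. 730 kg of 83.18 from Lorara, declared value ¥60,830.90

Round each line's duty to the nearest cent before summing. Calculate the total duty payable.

Line 1 (68.13, Pelay, 2,577 units, ¥72,078.69):
Base rate for 68.13 is 7%.
Additional duty on 68.13 from Pelay: +48.3%. Applied ad valorem rate: 7% + 48.3% = 55.3%.
Duty = ¥72,078.69 × 55.3% = ¥39,859.52.
Line 2 (38.16, Faros, 2,160 kg, ¥230,083.20):
Base rate for 38.16 is ¥0.50/kg.
38.16 has an FTA preferential rate, but origin Faros is not Lorara; base rate stands.
Duty = 2,160 × ¥0.50 = ¥1,080.00.
Line 3 (83.18, Lorara, 730 kg, ¥60,830.90):
Base rate for 83.18 is 13.5% + ¥0.86/kg.
Origin Lorara is the FTA partner but 83.18 is not on the preference list; base rate stands.
Duty = ¥60,830.90 × 13.5% + 730 × ¥0.86 = ¥8,839.97.
Total = ¥39,859.52 + ¥1,080.00 + ¥8,839.97 = ¥49,779.49.

¥49,779.49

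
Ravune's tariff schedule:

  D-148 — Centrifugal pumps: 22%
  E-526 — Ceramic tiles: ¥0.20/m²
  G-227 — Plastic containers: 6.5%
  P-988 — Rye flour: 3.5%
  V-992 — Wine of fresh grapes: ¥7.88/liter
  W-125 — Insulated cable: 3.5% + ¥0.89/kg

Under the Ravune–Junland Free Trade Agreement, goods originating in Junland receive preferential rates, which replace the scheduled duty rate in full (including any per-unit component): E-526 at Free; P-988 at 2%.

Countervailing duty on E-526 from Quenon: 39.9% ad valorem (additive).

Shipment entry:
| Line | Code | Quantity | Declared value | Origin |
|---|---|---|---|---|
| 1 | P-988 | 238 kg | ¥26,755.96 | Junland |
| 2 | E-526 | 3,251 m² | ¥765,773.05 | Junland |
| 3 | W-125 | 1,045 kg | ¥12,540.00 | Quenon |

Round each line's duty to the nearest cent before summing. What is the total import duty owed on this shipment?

Line 1 (P-988, Junland, 238 kg, ¥26,755.96):
Base rate for P-988 is 3.5%.
Origin Junland qualifies under the Ravune–Junland agreement and P-988 is covered: preferential rate 2% applies instead.
Duty = ¥26,755.96 × 2% = ¥535.12.
Line 2 (E-526, Junland, 3,251 m², ¥765,773.05):
Base rate for E-526 is ¥0.20/m².
Origin Junland qualifies under the Ravune–Junland agreement and E-526 is covered: preferential rate Free applies instead.
The additional-duty order on E-526 targets Quenon, not Junland; it does not apply.
Duty = ¥765,773.05 × 0% = ¥0.00.
Line 3 (W-125, Quenon, 1,045 kg, ¥12,540.00):
Base rate for W-125 is 3.5% + ¥0.89/kg.
Duty = ¥12,540.00 × 3.5% + 1,045 × ¥0.89 = ¥1,368.95.
Total = ¥535.12 + ¥0.00 + ¥1,368.95 = ¥1,904.07.

¥1,904.07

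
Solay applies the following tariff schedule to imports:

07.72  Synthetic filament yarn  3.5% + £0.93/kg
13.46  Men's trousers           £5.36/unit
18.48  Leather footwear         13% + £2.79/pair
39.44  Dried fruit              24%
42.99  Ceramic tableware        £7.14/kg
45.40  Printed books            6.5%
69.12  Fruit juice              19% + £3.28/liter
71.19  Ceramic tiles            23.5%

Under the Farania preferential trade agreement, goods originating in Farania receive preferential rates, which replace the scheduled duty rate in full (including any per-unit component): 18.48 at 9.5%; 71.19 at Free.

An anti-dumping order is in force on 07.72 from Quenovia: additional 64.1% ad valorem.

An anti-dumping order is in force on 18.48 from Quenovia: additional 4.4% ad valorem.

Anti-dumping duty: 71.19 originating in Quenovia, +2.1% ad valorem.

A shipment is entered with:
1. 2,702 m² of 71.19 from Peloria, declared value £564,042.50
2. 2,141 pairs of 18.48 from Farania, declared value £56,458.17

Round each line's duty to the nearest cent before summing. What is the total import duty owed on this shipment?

£137,913.52

Line 1 (71.19, Peloria, 2,702 m², £564,042.50):
Base rate for 71.19 is 23.5%.
71.19 has an FTA preferential rate, but origin Peloria is not Farania; base rate stands.
The additional-duty order on 71.19 targets Quenovia, not Peloria; it does not apply.
Duty = £564,042.50 × 23.5% = £132,549.99.
Line 2 (18.48, Farania, 2,141 pairs, £56,458.17):
Base rate for 18.48 is 13% + £2.79/pair.
Origin Farania qualifies under the Solay–Farania agreement and 18.48 is covered: preferential rate 9.5% applies instead.
The additional-duty order on 18.48 targets Quenovia, not Farania; it does not apply.
Duty = £56,458.17 × 9.5% = £5,363.53.
Total = £132,549.99 + £5,363.53 = £137,913.52.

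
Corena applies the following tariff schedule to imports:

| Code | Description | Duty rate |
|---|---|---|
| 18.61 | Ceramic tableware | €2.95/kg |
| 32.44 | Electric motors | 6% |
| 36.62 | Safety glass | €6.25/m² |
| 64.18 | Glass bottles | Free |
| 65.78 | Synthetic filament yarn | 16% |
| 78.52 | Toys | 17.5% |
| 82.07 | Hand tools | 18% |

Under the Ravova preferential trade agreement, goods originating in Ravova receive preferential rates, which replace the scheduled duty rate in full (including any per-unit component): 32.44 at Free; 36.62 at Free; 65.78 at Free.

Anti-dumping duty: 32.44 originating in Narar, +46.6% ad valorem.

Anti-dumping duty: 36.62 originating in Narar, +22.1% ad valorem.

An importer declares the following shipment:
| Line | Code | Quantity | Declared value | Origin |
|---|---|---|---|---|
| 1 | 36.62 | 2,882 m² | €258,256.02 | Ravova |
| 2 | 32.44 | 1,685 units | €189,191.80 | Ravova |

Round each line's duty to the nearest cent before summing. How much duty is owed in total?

€0.00

Line 1 (36.62, Ravova, 2,882 m², €258,256.02):
Base rate for 36.62 is €6.25/m².
Origin Ravova qualifies under the Corena–Ravova agreement and 36.62 is covered: preferential rate Free applies instead.
The additional-duty order on 36.62 targets Narar, not Ravova; it does not apply.
Duty = €258,256.02 × 0% = €0.00.
Line 2 (32.44, Ravova, 1,685 units, €189,191.80):
Base rate for 32.44 is 6%.
Origin Ravova qualifies under the Corena–Ravova agreement and 32.44 is covered: preferential rate Free applies instead.
The additional-duty order on 32.44 targets Narar, not Ravova; it does not apply.
Duty = €189,191.80 × 0% = €0.00.
Total = €0.00 + €0.00 = €0.00.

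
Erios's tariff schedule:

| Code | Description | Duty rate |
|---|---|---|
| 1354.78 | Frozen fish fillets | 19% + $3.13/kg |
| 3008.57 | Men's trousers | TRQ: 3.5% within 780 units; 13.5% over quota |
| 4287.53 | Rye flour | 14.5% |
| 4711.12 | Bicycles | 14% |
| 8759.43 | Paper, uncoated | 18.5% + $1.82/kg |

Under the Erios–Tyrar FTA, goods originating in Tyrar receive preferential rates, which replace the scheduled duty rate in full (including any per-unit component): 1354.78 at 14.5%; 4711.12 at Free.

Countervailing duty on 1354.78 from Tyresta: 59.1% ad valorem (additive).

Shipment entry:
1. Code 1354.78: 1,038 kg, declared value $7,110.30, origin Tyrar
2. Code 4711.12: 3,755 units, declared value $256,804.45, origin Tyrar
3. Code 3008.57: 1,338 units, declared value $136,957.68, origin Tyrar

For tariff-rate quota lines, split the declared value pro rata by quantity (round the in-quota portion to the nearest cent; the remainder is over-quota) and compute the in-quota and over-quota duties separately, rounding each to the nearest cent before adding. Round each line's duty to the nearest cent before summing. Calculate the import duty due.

Line 1 (1354.78, Tyrar, 1,038 kg, $7,110.30):
Base rate for 1354.78 is 19% + $3.13/kg.
Origin Tyrar qualifies under the Erios–Tyrar agreement and 1354.78 is covered: preferential rate 14.5% applies instead.
The additional-duty order on 1354.78 targets Tyresta, not Tyrar; it does not apply.
Duty = $7,110.30 × 14.5% = $1,030.99.
Line 2 (4711.12, Tyrar, 3,755 units, $256,804.45):
Base rate for 4711.12 is 14%.
Origin Tyrar qualifies under the Erios–Tyrar agreement and 4711.12 is covered: preferential rate Free applies instead.
Duty = $256,804.45 × 0% = $0.00.
Line 3 (3008.57, Tyrar, 1,338 units, $136,957.68):
Code 3008.57 is under a tariff-rate quota (threshold 780 units). In-quota: 780 units at 3.5%; over-quota: 558 units at 13.5%.
Pro-rata value split: in-quota = $136,957.68 × 780/1,338 = $79,840.80; over-quota = $136,957.68 − $79,840.80 = $57,116.88.
In-quota duty = $79,840.80 × 3.5% = $2,794.43. Over-quota duty = $57,116.88 × 13.5% = $7,710.78.
Line duty = $2,794.43 + $7,710.78 = $10,505.21.
Total = $1,030.99 + $0.00 + $10,505.21 = $11,536.20.

$11,536.20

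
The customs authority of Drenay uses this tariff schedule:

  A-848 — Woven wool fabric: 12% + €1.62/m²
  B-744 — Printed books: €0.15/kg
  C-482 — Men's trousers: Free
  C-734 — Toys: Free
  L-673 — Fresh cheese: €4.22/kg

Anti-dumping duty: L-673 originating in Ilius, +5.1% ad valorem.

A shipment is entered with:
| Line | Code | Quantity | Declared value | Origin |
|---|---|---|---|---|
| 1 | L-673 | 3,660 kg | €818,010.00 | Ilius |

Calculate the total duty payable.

€57,163.71

Line 1 (L-673, Ilius, 3,660 kg, €818,010.00):
Base rate for L-673 is €4.22/kg.
Additional duty on L-673 from Ilius: +5.1% ad valorem. Applied ad valorem rate = 5.1%.
Duty = €818,010.00 × 5.1% + 3,660 × €4.22 = €57,163.71.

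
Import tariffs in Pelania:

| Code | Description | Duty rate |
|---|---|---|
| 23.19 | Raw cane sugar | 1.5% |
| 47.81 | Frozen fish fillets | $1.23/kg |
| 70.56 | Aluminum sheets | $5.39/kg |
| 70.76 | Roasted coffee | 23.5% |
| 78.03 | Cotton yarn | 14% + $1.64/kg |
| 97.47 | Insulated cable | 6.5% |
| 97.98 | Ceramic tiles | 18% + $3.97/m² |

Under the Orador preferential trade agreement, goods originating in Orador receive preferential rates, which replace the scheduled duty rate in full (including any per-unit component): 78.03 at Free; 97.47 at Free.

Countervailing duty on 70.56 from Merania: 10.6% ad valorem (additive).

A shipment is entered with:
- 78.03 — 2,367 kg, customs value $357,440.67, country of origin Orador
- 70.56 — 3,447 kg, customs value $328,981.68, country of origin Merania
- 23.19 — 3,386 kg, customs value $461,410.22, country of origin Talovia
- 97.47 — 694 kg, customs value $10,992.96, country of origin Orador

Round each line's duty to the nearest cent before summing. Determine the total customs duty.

Line 1 (78.03, Orador, 2,367 kg, $357,440.67):
Base rate for 78.03 is 14% + $1.64/kg.
Origin Orador qualifies under the Pelania–Orador agreement and 78.03 is covered: preferential rate Free applies instead.
Duty = $357,440.67 × 0% = $0.00.
Line 2 (70.56, Merania, 3,447 kg, $328,981.68):
Base rate for 70.56 is $5.39/kg.
Additional duty on 70.56 from Merania: +10.6% ad valorem. Applied ad valorem rate = 10.6%.
Duty = $328,981.68 × 10.6% + 3,447 × $5.39 = $53,451.39.
Line 3 (23.19, Talovia, 3,386 kg, $461,410.22):
Base rate for 23.19 is 1.5%.
Duty = $461,410.22 × 1.5% = $6,921.15.
Line 4 (97.47, Orador, 694 kg, $10,992.96):
Base rate for 97.47 is 6.5%.
Origin Orador qualifies under the Pelania–Orador agreement and 97.47 is covered: preferential rate Free applies instead.
Duty = $10,992.96 × 0% = $0.00.
Total = $0.00 + $53,451.39 + $6,921.15 + $0.00 = $60,372.54.

$60,372.54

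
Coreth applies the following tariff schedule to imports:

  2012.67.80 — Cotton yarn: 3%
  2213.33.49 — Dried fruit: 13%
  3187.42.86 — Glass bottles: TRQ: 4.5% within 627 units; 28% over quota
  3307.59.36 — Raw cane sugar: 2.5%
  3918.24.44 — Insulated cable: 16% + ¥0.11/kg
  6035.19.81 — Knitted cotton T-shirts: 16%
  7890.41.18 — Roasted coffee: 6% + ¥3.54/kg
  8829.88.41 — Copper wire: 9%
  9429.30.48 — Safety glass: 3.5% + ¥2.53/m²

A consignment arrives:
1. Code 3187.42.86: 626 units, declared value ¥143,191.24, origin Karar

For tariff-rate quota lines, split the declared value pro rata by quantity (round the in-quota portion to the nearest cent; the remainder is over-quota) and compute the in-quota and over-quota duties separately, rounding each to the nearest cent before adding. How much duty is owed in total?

¥6,443.61

Line 1 (3187.42.86, Karar, 626 units, ¥143,191.24):
Code 3187.42.86 is under a tariff-rate quota (threshold 627 units). Quantity 626 units is within the quota, so the in-quota rate 4.5% applies to the full value.
Duty = ¥143,191.24 × 4.5% = ¥6,443.61.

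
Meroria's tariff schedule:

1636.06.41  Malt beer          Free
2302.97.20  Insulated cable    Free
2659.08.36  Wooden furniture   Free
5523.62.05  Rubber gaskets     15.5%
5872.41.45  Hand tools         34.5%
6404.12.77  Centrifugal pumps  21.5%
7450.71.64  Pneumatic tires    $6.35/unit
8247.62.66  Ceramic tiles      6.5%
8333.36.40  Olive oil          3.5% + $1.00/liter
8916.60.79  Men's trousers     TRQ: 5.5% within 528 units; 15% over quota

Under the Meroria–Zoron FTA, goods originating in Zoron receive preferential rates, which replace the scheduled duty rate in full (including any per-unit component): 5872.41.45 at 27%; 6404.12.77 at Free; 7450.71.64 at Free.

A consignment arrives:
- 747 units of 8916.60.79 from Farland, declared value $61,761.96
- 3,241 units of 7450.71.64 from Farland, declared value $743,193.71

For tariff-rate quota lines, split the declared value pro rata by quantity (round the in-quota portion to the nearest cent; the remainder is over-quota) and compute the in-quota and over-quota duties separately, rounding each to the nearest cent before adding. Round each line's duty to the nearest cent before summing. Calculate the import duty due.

Line 1 (8916.60.79, Farland, 747 units, $61,761.96):
Code 8916.60.79 is under a tariff-rate quota (threshold 528 units). In-quota: 528 units at 5.5%; over-quota: 219 units at 15%.
Pro-rata value split: in-quota = $61,761.96 × 528/747 = $43,655.04; over-quota = $61,761.96 − $43,655.04 = $18,106.92.
In-quota duty = $43,655.04 × 5.5% = $2,401.03. Over-quota duty = $18,106.92 × 15% = $2,716.04.
Line duty = $2,401.03 + $2,716.04 = $5,117.07.
Line 2 (7450.71.64, Farland, 3,241 units, $743,193.71):
Base rate for 7450.71.64 is $6.35/unit.
7450.71.64 has an FTA preferential rate, but origin Farland is not Zoron; base rate stands.
Duty = 3,241 × $6.35 = $20,580.35.
Total = $5,117.07 + $20,580.35 = $25,697.42.

$25,697.42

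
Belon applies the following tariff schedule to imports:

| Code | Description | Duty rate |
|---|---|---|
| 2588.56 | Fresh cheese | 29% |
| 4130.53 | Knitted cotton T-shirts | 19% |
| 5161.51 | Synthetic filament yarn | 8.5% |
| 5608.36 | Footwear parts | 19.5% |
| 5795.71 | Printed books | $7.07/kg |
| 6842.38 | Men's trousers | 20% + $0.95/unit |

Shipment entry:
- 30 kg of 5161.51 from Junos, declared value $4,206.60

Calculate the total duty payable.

Line 1 (5161.51, Junos, 30 kg, $4,206.60):
Base rate for 5161.51 is 8.5%.
Duty = $4,206.60 × 8.5% = $357.56.

$357.56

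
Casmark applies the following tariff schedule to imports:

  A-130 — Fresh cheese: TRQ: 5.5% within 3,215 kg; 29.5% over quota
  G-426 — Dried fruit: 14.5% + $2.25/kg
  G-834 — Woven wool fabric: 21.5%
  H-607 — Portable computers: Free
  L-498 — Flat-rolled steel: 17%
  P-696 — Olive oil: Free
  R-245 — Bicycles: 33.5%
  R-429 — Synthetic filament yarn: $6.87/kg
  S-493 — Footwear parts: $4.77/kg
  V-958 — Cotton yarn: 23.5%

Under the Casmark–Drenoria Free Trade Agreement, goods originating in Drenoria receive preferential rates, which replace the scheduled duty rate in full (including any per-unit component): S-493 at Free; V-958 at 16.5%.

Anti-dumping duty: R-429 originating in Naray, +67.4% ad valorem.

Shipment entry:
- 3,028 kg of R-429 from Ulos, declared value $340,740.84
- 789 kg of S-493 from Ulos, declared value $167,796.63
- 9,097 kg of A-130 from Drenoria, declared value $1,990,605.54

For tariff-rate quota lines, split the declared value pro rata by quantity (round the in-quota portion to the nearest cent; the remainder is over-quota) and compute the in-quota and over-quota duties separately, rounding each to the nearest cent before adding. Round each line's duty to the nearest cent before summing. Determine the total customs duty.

Line 1 (R-429, Ulos, 3,028 kg, $340,740.84):
Base rate for R-429 is $6.87/kg.
The additional-duty order on R-429 targets Naray, not Ulos; it does not apply.
Duty = 3,028 × $6.87 = $20,802.36.
Line 2 (S-493, Ulos, 789 kg, $167,796.63):
Base rate for S-493 is $4.77/kg.
S-493 has an FTA preferential rate, but origin Ulos is not Drenoria; base rate stands.
Duty = 789 × $4.77 = $3,763.53.
Line 3 (A-130, Drenoria, 9,097 kg, $1,990,605.54):
Code A-130 is under a tariff-rate quota (threshold 3,215 kg). In-quota: 3,215 kg at 5.5%; over-quota: 5,882 kg at 29.5%.
Pro-rata value split: in-quota = $1,990,605.54 × 3,215/9,097 = $703,506.30; over-quota = $1,990,605.54 − $703,506.30 = $1,287,099.24.
In-quota duty = $703,506.30 × 5.5% = $38,692.85. Over-quota duty = $1,287,099.24 × 29.5% = $379,694.28.
Line duty = $38,692.85 + $379,694.28 = $418,387.13.
Total = $20,802.36 + $3,763.53 + $418,387.13 = $442,953.02.

$442,953.02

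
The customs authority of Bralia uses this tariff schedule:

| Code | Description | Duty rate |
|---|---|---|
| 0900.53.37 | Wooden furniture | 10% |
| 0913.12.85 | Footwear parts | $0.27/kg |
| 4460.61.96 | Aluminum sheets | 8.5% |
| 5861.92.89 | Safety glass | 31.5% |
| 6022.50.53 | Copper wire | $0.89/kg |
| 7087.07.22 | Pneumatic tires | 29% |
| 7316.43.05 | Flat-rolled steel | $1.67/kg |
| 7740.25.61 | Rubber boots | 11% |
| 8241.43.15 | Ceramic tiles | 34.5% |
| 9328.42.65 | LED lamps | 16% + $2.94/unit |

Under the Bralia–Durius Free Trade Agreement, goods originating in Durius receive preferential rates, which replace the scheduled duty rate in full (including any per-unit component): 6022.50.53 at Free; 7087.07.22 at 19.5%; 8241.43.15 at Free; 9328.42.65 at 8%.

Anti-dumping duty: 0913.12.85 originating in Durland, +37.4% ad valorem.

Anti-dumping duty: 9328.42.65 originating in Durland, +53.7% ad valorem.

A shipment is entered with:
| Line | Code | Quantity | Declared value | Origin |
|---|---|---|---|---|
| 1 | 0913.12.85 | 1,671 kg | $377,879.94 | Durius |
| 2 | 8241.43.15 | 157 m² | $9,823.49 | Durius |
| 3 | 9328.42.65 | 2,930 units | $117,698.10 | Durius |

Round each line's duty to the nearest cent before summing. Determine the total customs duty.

$9,867.02

Line 1 (0913.12.85, Durius, 1,671 kg, $377,879.94):
Base rate for 0913.12.85 is $0.27/kg.
Origin Durius is the FTA partner but 0913.12.85 is not on the preference list; base rate stands.
The additional-duty order on 0913.12.85 targets Durland, not Durius; it does not apply.
Duty = 1,671 × $0.27 = $451.17.
Line 2 (8241.43.15, Durius, 157 m², $9,823.49):
Base rate for 8241.43.15 is 34.5%.
Origin Durius qualifies under the Bralia–Durius agreement and 8241.43.15 is covered: preferential rate Free applies instead.
Duty = $9,823.49 × 0% = $0.00.
Line 3 (9328.42.65, Durius, 2,930 units, $117,698.10):
Base rate for 9328.42.65 is 16% + $2.94/unit.
Origin Durius qualifies under the Bralia–Durius agreement and 9328.42.65 is covered: preferential rate 8% applies instead.
The additional-duty order on 9328.42.65 targets Durland, not Durius; it does not apply.
Duty = $117,698.10 × 8% = $9,415.85.
Total = $451.17 + $0.00 + $9,415.85 = $9,867.02.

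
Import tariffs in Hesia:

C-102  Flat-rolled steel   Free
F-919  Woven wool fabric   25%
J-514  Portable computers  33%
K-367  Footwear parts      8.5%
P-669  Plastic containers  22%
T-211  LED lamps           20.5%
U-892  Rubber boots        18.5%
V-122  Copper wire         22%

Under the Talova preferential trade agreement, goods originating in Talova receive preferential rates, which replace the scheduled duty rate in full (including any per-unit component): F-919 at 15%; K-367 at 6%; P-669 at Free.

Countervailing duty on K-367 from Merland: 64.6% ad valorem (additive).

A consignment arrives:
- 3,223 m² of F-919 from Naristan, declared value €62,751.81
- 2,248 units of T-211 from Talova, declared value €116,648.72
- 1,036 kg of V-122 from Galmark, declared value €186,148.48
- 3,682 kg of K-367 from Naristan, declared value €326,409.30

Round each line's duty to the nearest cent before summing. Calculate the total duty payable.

Line 1 (F-919, Naristan, 3,223 m², €62,751.81):
Base rate for F-919 is 25%.
F-919 has an FTA preferential rate, but origin Naristan is not Talova; base rate stands.
Duty = €62,751.81 × 25% = €15,687.95.
Line 2 (T-211, Talova, 2,248 units, €116,648.72):
Base rate for T-211 is 20.5%.
Origin Talova is the FTA partner but T-211 is not on the preference list; base rate stands.
Duty = €116,648.72 × 20.5% = €23,912.99.
Line 3 (V-122, Galmark, 1,036 kg, €186,148.48):
Base rate for V-122 is 22%.
Duty = €186,148.48 × 22% = €40,952.67.
Line 4 (K-367, Naristan, 3,682 kg, €326,409.30):
Base rate for K-367 is 8.5%.
K-367 has an FTA preferential rate, but origin Naristan is not Talova; base rate stands.
The additional-duty order on K-367 targets Merland, not Naristan; it does not apply.
Duty = €326,409.30 × 8.5% = €27,744.79.
Total = €15,687.95 + €23,912.99 + €40,952.67 + €27,744.79 = €108,298.40.

€108,298.40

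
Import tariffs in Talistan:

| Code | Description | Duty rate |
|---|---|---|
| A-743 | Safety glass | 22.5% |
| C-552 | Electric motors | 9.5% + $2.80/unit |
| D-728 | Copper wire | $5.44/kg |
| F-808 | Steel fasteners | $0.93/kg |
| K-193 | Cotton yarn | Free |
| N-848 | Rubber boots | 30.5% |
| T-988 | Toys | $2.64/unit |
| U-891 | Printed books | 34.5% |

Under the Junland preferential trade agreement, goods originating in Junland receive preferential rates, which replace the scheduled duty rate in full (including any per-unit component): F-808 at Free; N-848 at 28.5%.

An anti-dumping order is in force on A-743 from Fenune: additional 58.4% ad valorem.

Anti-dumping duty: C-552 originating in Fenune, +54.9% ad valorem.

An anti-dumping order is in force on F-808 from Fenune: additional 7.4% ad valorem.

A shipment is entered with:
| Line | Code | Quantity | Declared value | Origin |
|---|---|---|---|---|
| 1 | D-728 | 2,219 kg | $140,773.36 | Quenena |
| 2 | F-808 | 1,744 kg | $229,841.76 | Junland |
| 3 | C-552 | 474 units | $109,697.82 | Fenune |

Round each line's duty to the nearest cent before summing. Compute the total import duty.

Line 1 (D-728, Quenena, 2,219 kg, $140,773.36):
Base rate for D-728 is $5.44/kg.
Duty = 2,219 × $5.44 = $12,071.36.
Line 2 (F-808, Junland, 1,744 kg, $229,841.76):
Base rate for F-808 is $0.93/kg.
Origin Junland qualifies under the Talistan–Junland agreement and F-808 is covered: preferential rate Free applies instead.
The additional-duty order on F-808 targets Fenune, not Junland; it does not apply.
Duty = $229,841.76 × 0% = $0.00.
Line 3 (C-552, Fenune, 474 units, $109,697.82):
Base rate for C-552 is 9.5% + $2.80/unit.
Additional duty on C-552 from Fenune: +54.9%. Applied ad valorem rate: 9.5% + 54.9% = 64.4%.
Duty = $109,697.82 × 64.4% + 474 × $2.80 = $71,972.60.
Total = $12,071.36 + $0.00 + $71,972.60 = $84,043.96.

$84,043.96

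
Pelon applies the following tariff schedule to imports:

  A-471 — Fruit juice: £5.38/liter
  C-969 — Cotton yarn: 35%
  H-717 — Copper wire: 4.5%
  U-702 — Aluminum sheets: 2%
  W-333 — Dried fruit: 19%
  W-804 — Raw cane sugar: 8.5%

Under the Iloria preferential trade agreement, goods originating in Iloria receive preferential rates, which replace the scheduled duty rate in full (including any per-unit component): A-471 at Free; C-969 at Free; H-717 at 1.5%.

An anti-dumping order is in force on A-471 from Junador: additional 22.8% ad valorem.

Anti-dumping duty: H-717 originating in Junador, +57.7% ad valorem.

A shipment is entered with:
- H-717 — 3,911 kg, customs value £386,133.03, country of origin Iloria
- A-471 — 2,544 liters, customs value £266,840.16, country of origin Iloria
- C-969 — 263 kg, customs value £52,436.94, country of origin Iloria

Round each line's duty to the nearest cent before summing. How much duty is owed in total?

£5,792.00

Line 1 (H-717, Iloria, 3,911 kg, £386,133.03):
Base rate for H-717 is 4.5%.
Origin Iloria qualifies under the Pelon–Iloria agreement and H-717 is covered: preferential rate 1.5% applies instead.
The additional-duty order on H-717 targets Junador, not Iloria; it does not apply.
Duty = £386,133.03 × 1.5% = £5,792.00.
Line 2 (A-471, Iloria, 2,544 liters, £266,840.16):
Base rate for A-471 is £5.38/liter.
Origin Iloria qualifies under the Pelon–Iloria agreement and A-471 is covered: preferential rate Free applies instead.
The additional-duty order on A-471 targets Junador, not Iloria; it does not apply.
Duty = £266,840.16 × 0% = £0.00.
Line 3 (C-969, Iloria, 263 kg, £52,436.94):
Base rate for C-969 is 35%.
Origin Iloria qualifies under the Pelon–Iloria agreement and C-969 is covered: preferential rate Free applies instead.
Duty = £52,436.94 × 0% = £0.00.
Total = £5,792.00 + £0.00 + £0.00 = £5,792.00.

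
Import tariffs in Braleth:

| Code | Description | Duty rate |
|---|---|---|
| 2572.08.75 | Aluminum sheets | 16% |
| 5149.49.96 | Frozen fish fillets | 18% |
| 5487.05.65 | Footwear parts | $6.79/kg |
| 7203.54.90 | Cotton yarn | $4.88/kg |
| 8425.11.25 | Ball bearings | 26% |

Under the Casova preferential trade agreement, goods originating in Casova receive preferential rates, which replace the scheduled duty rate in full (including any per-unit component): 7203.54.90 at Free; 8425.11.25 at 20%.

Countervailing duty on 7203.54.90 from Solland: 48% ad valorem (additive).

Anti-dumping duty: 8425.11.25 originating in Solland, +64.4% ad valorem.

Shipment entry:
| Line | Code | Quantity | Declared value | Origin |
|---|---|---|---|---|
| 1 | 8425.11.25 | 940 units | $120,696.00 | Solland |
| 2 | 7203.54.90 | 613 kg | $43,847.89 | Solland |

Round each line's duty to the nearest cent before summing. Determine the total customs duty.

Line 1 (8425.11.25, Solland, 940 units, $120,696.00):
Base rate for 8425.11.25 is 26%.
8425.11.25 has an FTA preferential rate, but origin Solland is not Casova; base rate stands.
Additional duty on 8425.11.25 from Solland: +64.4%. Applied ad valorem rate: 26% + 64.4% = 90.4%.
Duty = $120,696.00 × 90.4% = $109,109.18.
Line 2 (7203.54.90, Solland, 613 kg, $43,847.89):
Base rate for 7203.54.90 is $4.88/kg.
7203.54.90 has an FTA preferential rate, but origin Solland is not Casova; base rate stands.
Additional duty on 7203.54.90 from Solland: +48% ad valorem. Applied ad valorem rate = 48%.
Duty = $43,847.89 × 48% + 613 × $4.88 = $24,038.43.
Total = $109,109.18 + $24,038.43 = $133,147.61.

$133,147.61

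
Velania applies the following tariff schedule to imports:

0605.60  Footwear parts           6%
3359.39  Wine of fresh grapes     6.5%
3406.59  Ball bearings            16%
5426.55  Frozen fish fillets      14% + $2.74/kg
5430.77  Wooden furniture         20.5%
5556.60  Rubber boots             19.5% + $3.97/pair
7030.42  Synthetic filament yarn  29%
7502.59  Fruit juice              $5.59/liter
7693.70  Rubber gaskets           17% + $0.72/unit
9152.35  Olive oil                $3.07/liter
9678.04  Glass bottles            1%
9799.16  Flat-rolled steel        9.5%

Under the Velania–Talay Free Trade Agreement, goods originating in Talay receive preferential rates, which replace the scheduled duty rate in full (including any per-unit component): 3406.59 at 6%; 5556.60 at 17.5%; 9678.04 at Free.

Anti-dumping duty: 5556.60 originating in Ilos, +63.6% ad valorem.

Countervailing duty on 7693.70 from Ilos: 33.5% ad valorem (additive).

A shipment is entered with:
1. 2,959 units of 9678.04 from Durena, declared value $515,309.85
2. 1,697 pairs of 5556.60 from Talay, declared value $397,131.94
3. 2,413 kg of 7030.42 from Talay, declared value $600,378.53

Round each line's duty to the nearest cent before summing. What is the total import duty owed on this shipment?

Line 1 (9678.04, Durena, 2,959 units, $515,309.85):
Base rate for 9678.04 is 1%.
9678.04 has an FTA preferential rate, but origin Durena is not Talay; base rate stands.
Duty = $515,309.85 × 1% = $5,153.10.
Line 2 (5556.60, Talay, 1,697 pairs, $397,131.94):
Base rate for 5556.60 is 19.5% + $3.97/pair.
Origin Talay qualifies under the Velania–Talay agreement and 5556.60 is covered: preferential rate 17.5% applies instead.
The additional-duty order on 5556.60 targets Ilos, not Talay; it does not apply.
Duty = $397,131.94 × 17.5% = $69,498.09.
Line 3 (7030.42, Talay, 2,413 kg, $600,378.53):
Base rate for 7030.42 is 29%.
Origin Talay is the FTA partner but 7030.42 is not on the preference list; base rate stands.
Duty = $600,378.53 × 29% = $174,109.77.
Total = $5,153.10 + $69,498.09 + $174,109.77 = $248,760.96.

$248,760.96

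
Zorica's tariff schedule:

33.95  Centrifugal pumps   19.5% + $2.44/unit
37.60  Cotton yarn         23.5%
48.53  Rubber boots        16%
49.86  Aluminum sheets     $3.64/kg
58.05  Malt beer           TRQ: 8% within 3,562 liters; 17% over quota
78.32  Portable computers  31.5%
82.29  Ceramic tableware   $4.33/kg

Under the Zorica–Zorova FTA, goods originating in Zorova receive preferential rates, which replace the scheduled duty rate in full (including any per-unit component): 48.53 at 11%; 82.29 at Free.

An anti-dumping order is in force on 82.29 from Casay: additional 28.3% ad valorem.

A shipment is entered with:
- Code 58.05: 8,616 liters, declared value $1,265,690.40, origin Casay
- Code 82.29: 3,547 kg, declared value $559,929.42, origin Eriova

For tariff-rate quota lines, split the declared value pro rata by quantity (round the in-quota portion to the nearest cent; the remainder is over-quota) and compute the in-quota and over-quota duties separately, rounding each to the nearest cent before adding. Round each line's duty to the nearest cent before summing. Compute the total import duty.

Line 1 (58.05, Casay, 8,616 liters, $1,265,690.40):
Code 58.05 is under a tariff-rate quota (threshold 3,562 liters). In-quota: 3,562 liters at 8%; over-quota: 5,054 liters at 17%.
Pro-rata value split: in-quota = $1,265,690.40 × 3,562/8,616 = $523,257.80; over-quota = $1,265,690.40 − $523,257.80 = $742,432.60.
In-quota duty = $523,257.80 × 8% = $41,860.62. Over-quota duty = $742,432.60 × 17% = $126,213.54.
Line duty = $41,860.62 + $126,213.54 = $168,074.16.
Line 2 (82.29, Eriova, 3,547 kg, $559,929.42):
Base rate for 82.29 is $4.33/kg.
82.29 has an FTA preferential rate, but origin Eriova is not Zorova; base rate stands.
The additional-duty order on 82.29 targets Casay, not Eriova; it does not apply.
Duty = 3,547 × $4.33 = $15,358.51.
Total = $168,074.16 + $15,358.51 = $183,432.67.

$183,432.67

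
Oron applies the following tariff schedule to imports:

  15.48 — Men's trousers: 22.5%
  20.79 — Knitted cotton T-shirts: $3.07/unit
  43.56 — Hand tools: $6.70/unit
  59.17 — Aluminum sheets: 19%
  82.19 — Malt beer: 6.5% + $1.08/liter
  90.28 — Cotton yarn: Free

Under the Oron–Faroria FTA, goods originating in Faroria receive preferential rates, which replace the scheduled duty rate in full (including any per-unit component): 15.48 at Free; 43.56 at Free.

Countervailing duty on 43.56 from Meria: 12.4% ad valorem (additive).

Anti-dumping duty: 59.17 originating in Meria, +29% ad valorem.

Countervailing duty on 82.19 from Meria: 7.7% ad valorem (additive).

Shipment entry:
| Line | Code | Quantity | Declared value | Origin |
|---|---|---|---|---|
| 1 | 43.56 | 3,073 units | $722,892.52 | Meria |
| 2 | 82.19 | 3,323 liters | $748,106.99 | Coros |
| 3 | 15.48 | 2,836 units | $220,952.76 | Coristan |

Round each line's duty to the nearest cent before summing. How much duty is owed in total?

Line 1 (43.56, Meria, 3,073 units, $722,892.52):
Base rate for 43.56 is $6.70/unit.
43.56 has an FTA preferential rate, but origin Meria is not Faroria; base rate stands.
Additional duty on 43.56 from Meria: +12.4% ad valorem. Applied ad valorem rate = 12.4%.
Duty = $722,892.52 × 12.4% + 3,073 × $6.70 = $110,227.77.
Line 2 (82.19, Coros, 3,323 liters, $748,106.99):
Base rate for 82.19 is 6.5% + $1.08/liter.
The additional-duty order on 82.19 targets Meria, not Coros; it does not apply.
Duty = $748,106.99 × 6.5% + 3,323 × $1.08 = $52,215.79.
Line 3 (15.48, Coristan, 2,836 units, $220,952.76):
Base rate for 15.48 is 22.5%.
15.48 has an FTA preferential rate, but origin Coristan is not Faroria; base rate stands.
Duty = $220,952.76 × 22.5% = $49,714.37.
Total = $110,227.77 + $52,215.79 + $49,714.37 = $212,157.93.

$212,157.93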